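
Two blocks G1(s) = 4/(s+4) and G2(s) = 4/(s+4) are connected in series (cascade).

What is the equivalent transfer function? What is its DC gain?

Series: multiply transfer functions. G_eq = 4/(s+4) × 4/(s+4) = 16/((s+4)(s+4)). DC gain = 16/(4×4) = 1.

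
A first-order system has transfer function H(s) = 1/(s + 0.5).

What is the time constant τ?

For H(s) = 1/(s + 1/τ), the pole is at -1/τ = -0.5, so τ = 1/0.5 = 2 s.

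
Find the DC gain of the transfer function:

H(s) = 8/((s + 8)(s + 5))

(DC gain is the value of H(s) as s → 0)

DC gain = H(0) = 8/(8 × 5) = 8/40 = 0.2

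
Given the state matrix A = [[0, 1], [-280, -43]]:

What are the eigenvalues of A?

det(A - λI) = λ² - (-43)λ + 280 = (λ - (-8))(λ - (-35)). Eigenvalues: -8, -35.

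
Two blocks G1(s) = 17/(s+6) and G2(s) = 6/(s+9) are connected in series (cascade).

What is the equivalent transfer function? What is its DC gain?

Series: multiply transfer functions. G_eq = 17/(s+6) × 6/(s+9) = 102/((s+6)(s+9)). DC gain = 102/(6×9) = 1.8889.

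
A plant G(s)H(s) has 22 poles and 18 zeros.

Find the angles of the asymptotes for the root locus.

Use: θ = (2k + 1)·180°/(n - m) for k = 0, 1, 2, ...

n - m = 22 - 18 = 4. Angles: θk = (2k + 1)·180°/4 = 45°, 135°, 225°, 315°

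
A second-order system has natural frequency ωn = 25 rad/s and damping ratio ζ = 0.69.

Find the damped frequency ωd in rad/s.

ωd = ωn√(1 - ζ²) = 25√(1 - 0.69²) = 18.1 rad/s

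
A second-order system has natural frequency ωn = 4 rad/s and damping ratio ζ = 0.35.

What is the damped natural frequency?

ωd = ωn√(1 - ζ²) = 4√(1 - 0.35²) = 3.75 rad/s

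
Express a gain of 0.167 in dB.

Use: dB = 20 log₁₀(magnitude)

dB = 20 log₁₀(0.167) = -15.5 dB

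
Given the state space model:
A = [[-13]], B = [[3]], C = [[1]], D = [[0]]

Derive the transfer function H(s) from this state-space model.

(sI - A)⁻¹ = 1/(s + 13). H(s) = 1 × 3/(s + 13) + 0 = 3/(s + 13).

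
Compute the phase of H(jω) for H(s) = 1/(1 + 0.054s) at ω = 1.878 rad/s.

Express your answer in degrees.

Phase = -arctan(ωτ) = -arctan(1.878 × 0.054) = -5.8°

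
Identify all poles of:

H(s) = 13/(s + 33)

Pole is where denominator = 0: s + 33 = 0, so s = -33.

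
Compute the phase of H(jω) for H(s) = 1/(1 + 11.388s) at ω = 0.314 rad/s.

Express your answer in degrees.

Phase = -arctan(ωτ) = -arctan(0.314 × 11.388) = -74.4°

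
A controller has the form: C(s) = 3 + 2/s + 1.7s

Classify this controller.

This is a Proportional-Integral-Derivative (PID) controller.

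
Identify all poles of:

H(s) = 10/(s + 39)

Pole is where denominator = 0: s + 39 = 0, so s = -39.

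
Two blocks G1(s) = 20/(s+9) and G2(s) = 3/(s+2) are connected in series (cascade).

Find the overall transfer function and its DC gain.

Series: multiply transfer functions. G_eq = 20/(s+9) × 3/(s+2) = 60/((s+9)(s+2)). DC gain = 60/(9×2) = 3.3333.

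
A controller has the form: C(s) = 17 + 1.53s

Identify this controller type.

This is a Proportional-Derivative (PD) controller.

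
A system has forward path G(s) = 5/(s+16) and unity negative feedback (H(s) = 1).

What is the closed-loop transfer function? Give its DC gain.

T(s) = G/(1+GH) = [5/(s+16)] / [1 + 5/(s+16)] = 5/(s+16+5) = 5/(s+21). DC gain = 5/21 = 0.2381.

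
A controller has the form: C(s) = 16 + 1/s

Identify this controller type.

This is a Proportional-Integral (PI) controller.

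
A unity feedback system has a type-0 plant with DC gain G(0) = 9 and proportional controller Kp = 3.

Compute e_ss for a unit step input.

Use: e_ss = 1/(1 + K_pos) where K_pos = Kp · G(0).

K_pos = Kp · G(0) = 3 × 9 = 27. e_ss = 1/(1 + 27) = 0.0357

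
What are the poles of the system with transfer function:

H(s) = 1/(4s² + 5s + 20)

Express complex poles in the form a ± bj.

Discriminant = 5² - 4×4×20 = 25 - 320 = -295 < 0, so the poles are a complex conjugate pair s = (-5 ± j√295)/(2×4). Real part = -5/(2×4) = -5/8 = -0.625; imaginary part = ±√295/(2×4) ≈ 2.1469. Poles: s = -0.625 ± 2.1469j.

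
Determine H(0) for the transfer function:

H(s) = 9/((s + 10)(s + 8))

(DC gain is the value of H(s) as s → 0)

DC gain = H(0) = 9/(10 × 8) = 9/80 = 0.1125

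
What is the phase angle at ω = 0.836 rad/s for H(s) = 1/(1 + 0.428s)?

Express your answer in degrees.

Phase = -arctan(ωτ) = -arctan(0.836 × 0.428) = -19.7°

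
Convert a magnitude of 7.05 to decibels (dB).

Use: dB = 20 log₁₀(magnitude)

dB = 20 log₁₀(7.05) = 17.0 dB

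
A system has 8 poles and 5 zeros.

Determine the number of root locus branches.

Root locus has n branches where n = number of poles = 8.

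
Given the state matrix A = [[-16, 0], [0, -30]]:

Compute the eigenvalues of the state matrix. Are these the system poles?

For diagonal matrix, eigenvalues are diagonal entries: λ₁ = -16, λ₂ = -30. Eigenvalues of A = system poles.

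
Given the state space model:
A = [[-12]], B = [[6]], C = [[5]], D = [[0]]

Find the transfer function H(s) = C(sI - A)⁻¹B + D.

(sI - A)⁻¹ = 1/(s + 12). H(s) = 5 × 6/(s + 12) + 0 = 30/(s + 12).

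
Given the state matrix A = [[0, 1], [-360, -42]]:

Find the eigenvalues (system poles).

det(A - λI) = λ² - (-42)λ + 360 = (λ - (-30))(λ - (-12)). Eigenvalues: -30, -12.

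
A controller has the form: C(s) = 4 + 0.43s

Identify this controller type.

This is a Proportional-Derivative (PD) controller.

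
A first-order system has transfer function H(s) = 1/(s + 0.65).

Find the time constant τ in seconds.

For H(s) = 1/(s + 1/τ), the pole is at -1/τ = -0.65, so τ = 1/0.65 = 1.5385 s.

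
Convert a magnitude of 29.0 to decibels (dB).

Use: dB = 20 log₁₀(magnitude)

dB = 20 log₁₀(29.0) = 29.2 dB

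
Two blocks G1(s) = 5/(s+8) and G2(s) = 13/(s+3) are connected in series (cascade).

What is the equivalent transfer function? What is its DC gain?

Series: multiply transfer functions. G_eq = 5/(s+8) × 13/(s+3) = 65/((s+8)(s+3)). DC gain = 65/(8×3) = 2.7083.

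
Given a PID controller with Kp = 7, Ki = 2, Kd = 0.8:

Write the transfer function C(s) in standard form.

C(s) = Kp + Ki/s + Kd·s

Substituting values: C(s) = 7 + 2/s + 0.8s = (0.8s² + 7s + 2)/s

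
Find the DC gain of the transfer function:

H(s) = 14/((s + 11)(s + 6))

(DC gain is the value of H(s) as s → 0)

DC gain = H(0) = 14/(11 × 6) = 14/66 = 0.2121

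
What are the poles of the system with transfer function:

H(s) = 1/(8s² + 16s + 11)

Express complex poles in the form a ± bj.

Discriminant = 16² - 4×8×11 = 256 - 352 = -96 < 0, so the poles are a complex conjugate pair s = (-16 ± j√96)/(2×8). Real part = -16/(2×8) = -16/16 = -1; imaginary part = ±√96/(2×8) ≈ 0.6124. Poles: s = -1 ± 0.6124j.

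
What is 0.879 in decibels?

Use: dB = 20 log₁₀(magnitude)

dB = 20 log₁₀(0.879) = -1.1 dB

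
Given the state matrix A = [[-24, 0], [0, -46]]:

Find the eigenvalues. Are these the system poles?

For diagonal matrix, eigenvalues are diagonal entries: λ₁ = -24, λ₂ = -46. Eigenvalues of A = system poles.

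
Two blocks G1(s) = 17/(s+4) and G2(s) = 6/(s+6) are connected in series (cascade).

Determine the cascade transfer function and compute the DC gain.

Series: multiply transfer functions. G_eq = 17/(s+4) × 6/(s+6) = 102/((s+4)(s+6)). DC gain = 102/(4×6) = 4.25.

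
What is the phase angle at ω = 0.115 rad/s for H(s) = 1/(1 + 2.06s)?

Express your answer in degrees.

Phase = -arctan(ωτ) = -arctan(0.115 × 2.06) = -13.3°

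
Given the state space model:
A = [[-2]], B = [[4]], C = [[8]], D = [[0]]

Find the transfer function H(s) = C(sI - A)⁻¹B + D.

(sI - A)⁻¹ = 1/(s + 2). H(s) = 8 × 4/(s + 2) + 0 = 32/(s + 2).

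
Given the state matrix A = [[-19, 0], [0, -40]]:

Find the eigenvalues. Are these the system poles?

For diagonal matrix, eigenvalues are diagonal entries: λ₁ = -19, λ₂ = -40. Eigenvalues of A = system poles.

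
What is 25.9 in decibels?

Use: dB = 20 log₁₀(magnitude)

dB = 20 log₁₀(25.9) = 28.3 dB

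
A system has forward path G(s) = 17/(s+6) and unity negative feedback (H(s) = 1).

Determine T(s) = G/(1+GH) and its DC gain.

T(s) = G/(1+GH) = [17/(s+6)] / [1 + 17/(s+6)] = 17/(s+6+17) = 17/(s+23). DC gain = 17/23 = 0.7391.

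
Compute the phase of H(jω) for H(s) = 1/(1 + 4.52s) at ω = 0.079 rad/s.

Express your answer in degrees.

Phase = -arctan(ωτ) = -arctan(0.079 × 4.52) = -19.7°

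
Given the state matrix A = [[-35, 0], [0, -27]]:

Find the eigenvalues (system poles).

For diagonal matrix, eigenvalues are diagonal entries: λ₁ = -35, λ₂ = -27.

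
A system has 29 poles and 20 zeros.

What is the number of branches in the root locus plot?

Root locus has n branches where n = number of poles = 29.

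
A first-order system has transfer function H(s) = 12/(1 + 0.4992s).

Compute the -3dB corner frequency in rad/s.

Corner frequency = 1/τ = 1/0.4992 = 2.003 rad/s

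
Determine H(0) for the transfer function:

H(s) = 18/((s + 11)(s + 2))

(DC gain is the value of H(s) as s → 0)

DC gain = H(0) = 18/(11 × 2) = 18/22 = 0.8182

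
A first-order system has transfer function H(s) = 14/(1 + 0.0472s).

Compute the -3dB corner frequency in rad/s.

Corner frequency = 1/τ = 1/0.0472 = 21.186 rad/s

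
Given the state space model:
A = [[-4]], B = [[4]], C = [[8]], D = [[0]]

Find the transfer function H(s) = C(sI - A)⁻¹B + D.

(sI - A)⁻¹ = 1/(s + 4). H(s) = 8 × 4/(s + 4) + 0 = 32/(s + 4).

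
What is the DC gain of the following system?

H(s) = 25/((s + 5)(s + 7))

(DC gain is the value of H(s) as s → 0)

DC gain = H(0) = 25/(5 × 7) = 25/35 = 0.7143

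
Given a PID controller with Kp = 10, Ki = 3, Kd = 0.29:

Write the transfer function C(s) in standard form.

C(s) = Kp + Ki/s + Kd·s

Substituting values: C(s) = 10 + 3/s + 0.29s = (0.29s² + 10s + 3)/s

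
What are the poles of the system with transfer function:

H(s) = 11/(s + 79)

Pole is where denominator = 0: s + 79 = 0, so s = -79.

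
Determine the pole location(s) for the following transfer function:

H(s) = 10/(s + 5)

Pole is where denominator = 0: s + 5 = 0, so s = -5.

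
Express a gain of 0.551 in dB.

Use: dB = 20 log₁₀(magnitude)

dB = 20 log₁₀(0.551) = -5.2 dB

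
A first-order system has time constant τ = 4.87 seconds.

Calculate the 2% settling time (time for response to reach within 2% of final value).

For first-order system, 2% settling time ≈ 4τ = 4 × 4.87 = 19.48 s.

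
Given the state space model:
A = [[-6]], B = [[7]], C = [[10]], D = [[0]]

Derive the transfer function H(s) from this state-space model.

(sI - A)⁻¹ = 1/(s + 6). H(s) = 10 × 7/(s + 6) + 0 = 70/(s + 6).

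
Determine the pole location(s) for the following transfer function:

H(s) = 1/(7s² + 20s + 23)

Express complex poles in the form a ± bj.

Discriminant = 20² - 4×7×23 = 400 - 644 = -244 < 0, so the poles are a complex conjugate pair s = (-20 ± j√244)/(2×7). Real part = -20/(2×7) = -20/14 ≈ -1.4286; imaginary part = ±√244/(2×7) ≈ 1.1157. Poles: s = -1.4286 ± 1.1157j.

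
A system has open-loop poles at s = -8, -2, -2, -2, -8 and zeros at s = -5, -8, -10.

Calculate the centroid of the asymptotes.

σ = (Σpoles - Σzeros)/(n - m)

σ = (Σpoles - Σzeros)/(n - m) = (-22 - (-23))/(5 - 3) = 1/2 = 0.5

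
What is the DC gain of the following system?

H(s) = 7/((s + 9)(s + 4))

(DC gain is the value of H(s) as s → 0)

DC gain = H(0) = 7/(9 × 4) = 7/36 = 0.1944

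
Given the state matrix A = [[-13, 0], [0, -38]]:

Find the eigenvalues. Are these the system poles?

For diagonal matrix, eigenvalues are diagonal entries: λ₁ = -13, λ₂ = -38. Eigenvalues of A = system poles.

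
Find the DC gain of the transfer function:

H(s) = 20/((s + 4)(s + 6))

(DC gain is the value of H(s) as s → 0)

DC gain = H(0) = 20/(4 × 6) = 20/24 = 0.8333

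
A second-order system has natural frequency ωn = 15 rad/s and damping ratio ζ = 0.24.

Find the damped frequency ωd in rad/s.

ωd = ωn√(1 - ζ²) = 15√(1 - 0.24²) = 14.56 rad/s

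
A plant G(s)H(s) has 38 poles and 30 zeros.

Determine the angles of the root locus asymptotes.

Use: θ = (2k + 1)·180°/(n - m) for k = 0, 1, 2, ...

n - m = 38 - 30 = 8. Angles: θk = (2k + 1)·180°/8 = 22.5°, 67.5°, 112.5°, 157.5°, 202.5°, 247.5°, 292.5°, 337.5°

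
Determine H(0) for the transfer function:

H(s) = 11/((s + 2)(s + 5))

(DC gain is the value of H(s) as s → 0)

DC gain = H(0) = 11/(2 × 5) = 11/10 = 1.1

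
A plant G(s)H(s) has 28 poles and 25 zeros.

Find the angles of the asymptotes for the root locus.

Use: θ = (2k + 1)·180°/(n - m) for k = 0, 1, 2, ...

n - m = 28 - 25 = 3. Angles: θk = (2k + 1)·180°/3 = 60°, 180°, 300°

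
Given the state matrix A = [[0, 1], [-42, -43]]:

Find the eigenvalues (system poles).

det(A - λI) = λ² - (-43)λ + 42 = (λ - (-42))(λ - (-1)). Eigenvalues: -42, -1.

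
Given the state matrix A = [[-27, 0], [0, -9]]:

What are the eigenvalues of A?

For diagonal matrix, eigenvalues are diagonal entries: λ₁ = -27, λ₂ = -9.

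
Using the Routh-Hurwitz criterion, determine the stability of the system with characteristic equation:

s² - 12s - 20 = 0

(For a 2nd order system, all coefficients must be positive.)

Coefficients: 1, -12, -20. b=-12, c=-20 not positive, so system is unstable.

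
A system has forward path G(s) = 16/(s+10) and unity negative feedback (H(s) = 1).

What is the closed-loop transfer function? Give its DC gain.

T(s) = G/(1+GH) = [16/(s+10)] / [1 + 16/(s+10)] = 16/(s+10+16) = 16/(s+26). DC gain = 16/26 = 0.6154.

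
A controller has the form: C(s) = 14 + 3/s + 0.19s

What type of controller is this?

This is a Proportional-Integral-Derivative (PID) controller.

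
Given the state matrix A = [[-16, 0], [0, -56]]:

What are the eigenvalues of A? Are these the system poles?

For diagonal matrix, eigenvalues are diagonal entries: λ₁ = -16, λ₂ = -56. Eigenvalues of A = system poles.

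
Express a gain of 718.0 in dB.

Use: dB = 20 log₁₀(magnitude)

dB = 20 log₁₀(718.0) = 57.1 dB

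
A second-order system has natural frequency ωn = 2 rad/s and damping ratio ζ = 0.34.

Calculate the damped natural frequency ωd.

ωd = ωn√(1 - ζ²) = 2√(1 - 0.34²) = 1.88 rad/s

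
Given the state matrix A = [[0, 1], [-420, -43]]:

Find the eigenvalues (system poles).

det(A - λI) = λ² - (-43)λ + 420 = (λ - (-28))(λ - (-15)). Eigenvalues: -28, -15.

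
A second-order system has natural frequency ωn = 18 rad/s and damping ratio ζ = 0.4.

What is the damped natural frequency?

ωd = ωn√(1 - ζ²) = 18√(1 - 0.4²) = 16.5 rad/s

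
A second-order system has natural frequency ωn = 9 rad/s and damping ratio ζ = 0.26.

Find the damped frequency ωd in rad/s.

ωd = ωn√(1 - ζ²) = 9√(1 - 0.26²) = 8.69 rad/s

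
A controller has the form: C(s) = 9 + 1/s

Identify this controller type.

This is a Proportional-Integral (PI) controller.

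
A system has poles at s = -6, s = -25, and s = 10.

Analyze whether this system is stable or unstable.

Pole(s) at s = 10 are not in the left half-plane. System is unstable.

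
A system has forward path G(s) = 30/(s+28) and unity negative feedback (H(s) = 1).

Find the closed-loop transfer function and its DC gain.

T(s) = G/(1+GH) = [30/(s+28)] / [1 + 30/(s+28)] = 30/(s+28+30) = 30/(s+58). DC gain = 30/58 = 0.5172.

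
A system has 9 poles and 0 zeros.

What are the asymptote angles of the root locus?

n - m = 9 - 0 = 9. Angles: θk = (2k + 1)·180°/9 = 20°, 60°, 100°, 140°, 180°, 220°, 260°, 300°, 340°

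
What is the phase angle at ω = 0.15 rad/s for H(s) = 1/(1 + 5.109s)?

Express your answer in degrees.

Phase = -arctan(ωτ) = -arctan(0.15 × 5.109) = -37.5°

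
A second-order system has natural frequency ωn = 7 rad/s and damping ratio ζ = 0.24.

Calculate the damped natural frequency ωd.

ωd = ωn√(1 - ζ²) = 7√(1 - 0.24²) = 6.8 rad/s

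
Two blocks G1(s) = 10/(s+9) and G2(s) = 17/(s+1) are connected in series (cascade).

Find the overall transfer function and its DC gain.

Series: multiply transfer functions. G_eq = 10/(s+9) × 17/(s+1) = 170/((s+9)(s+1)). DC gain = 170/(9×1) = 18.8889.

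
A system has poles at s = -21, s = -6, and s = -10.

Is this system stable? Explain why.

All poles are in the left half-plane. System is stable.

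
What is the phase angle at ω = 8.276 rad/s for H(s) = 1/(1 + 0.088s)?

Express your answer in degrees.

Phase = -arctan(ωτ) = -arctan(8.276 × 0.088) = -36.1°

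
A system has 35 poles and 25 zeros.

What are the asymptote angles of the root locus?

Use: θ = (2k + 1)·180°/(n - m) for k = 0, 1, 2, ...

n - m = 35 - 25 = 10. Angles: θk = (2k + 1)·180°/10 = 18°, 54°, 90°, 126°, 162°, 198°, 234°, 270°, 306°, 342°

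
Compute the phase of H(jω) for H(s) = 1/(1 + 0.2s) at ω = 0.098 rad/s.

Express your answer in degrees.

Phase = -arctan(ωτ) = -arctan(0.098 × 0.2) = -1.1°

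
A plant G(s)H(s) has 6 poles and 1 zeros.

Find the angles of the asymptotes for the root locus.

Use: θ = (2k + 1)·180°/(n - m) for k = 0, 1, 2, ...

n - m = 6 - 1 = 5. Angles: θk = (2k + 1)·180°/5 = 36°, 108°, 180°, 252°, 324°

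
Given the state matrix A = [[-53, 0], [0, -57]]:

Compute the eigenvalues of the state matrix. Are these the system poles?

For diagonal matrix, eigenvalues are diagonal entries: λ₁ = -53, λ₂ = -57. Eigenvalues of A = system poles.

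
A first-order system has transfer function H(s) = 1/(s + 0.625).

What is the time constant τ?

For H(s) = 1/(s + 1/τ), the pole is at -1/τ = -0.625, so τ = 1/0.625 = 1.6 s.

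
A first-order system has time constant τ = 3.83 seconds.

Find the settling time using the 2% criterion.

For first-order system, 2% settling time ≈ 4τ = 4 × 3.83 = 15.32 s.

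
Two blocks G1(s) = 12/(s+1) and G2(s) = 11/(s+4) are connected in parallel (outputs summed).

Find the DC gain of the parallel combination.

Parallel: G_eq = G1 + G2. DC gain = G1(0) + G2(0) = 12/1 + 11/4 = 12 + 2.75 = 14.75.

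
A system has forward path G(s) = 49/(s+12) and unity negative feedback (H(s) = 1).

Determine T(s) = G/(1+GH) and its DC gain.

T(s) = G/(1+GH) = [49/(s+12)] / [1 + 49/(s+12)] = 49/(s+12+49) = 49/(s+61). DC gain = 49/61 = 0.8033.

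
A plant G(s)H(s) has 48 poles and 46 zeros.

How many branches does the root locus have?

Root locus has n branches where n = number of poles = 48.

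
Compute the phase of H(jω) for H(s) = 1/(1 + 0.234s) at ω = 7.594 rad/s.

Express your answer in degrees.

Phase = -arctan(ωτ) = -arctan(7.594 × 0.234) = -60.6°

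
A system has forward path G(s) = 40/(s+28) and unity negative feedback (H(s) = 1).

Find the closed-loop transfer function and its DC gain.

T(s) = G/(1+GH) = [40/(s+28)] / [1 + 40/(s+28)] = 40/(s+28+40) = 40/(s+68). DC gain = 40/68 = 0.5882.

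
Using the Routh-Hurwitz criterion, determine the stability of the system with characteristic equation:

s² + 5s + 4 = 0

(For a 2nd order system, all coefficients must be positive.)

Coefficients: 1, 5, 4. All positive, so system is stable.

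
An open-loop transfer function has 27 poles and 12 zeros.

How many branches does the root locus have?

Root locus has n branches where n = number of poles = 27.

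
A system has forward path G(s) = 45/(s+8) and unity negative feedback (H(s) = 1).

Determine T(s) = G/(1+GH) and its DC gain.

T(s) = G/(1+GH) = [45/(s+8)] / [1 + 45/(s+8)] = 45/(s+8+45) = 45/(s+53). DC gain = 45/53 = 0.8491.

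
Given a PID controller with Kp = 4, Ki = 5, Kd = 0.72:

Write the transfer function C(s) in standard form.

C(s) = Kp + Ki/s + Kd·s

Substituting values: C(s) = 4 + 5/s + 0.72s = (0.72s² + 4s + 5)/s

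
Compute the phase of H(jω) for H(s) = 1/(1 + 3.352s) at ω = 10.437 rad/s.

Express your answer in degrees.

Phase = -arctan(ωτ) = -arctan(10.437 × 3.352) = -88.4°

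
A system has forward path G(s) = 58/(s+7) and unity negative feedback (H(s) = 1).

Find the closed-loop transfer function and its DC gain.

T(s) = G/(1+GH) = [58/(s+7)] / [1 + 58/(s+7)] = 58/(s+7+58) = 58/(s+65). DC gain = 58/65 = 0.8923.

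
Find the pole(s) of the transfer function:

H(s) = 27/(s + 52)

Pole is where denominator = 0: s + 52 = 0, so s = -52.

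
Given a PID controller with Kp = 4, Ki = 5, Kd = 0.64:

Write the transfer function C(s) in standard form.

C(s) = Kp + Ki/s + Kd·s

Substituting values: C(s) = 4 + 5/s + 0.64s = (0.64s² + 4s + 5)/s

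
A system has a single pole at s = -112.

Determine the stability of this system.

Pole at s = -112 is in the left half-plane. Stable.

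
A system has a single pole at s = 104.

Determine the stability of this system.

Pole at s = 104 is in the right half-plane. Unstable.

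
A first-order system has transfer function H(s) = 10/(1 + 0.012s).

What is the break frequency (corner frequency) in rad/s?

Corner frequency = 1/τ = 1/0.012 = 83.333 rad/s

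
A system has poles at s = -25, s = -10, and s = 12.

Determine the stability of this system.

Pole(s) at s = 12 are not in the left half-plane. System is unstable.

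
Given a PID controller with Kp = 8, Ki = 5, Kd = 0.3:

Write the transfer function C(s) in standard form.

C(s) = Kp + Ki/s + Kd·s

Substituting values: C(s) = 8 + 5/s + 0.3s = (0.3s² + 8s + 5)/s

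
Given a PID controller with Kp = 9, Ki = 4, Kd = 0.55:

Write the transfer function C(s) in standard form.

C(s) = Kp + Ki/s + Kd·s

Substituting values: C(s) = 9 + 4/s + 0.55s = (0.55s² + 9s + 4)/s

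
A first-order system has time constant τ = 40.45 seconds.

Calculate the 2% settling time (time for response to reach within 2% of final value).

For first-order system, 2% settling time ≈ 4τ = 4 × 40.45 = 161.8 s.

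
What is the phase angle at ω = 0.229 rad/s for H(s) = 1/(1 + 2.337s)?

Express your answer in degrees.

Phase = -arctan(ωτ) = -arctan(0.229 × 2.337) = -28.2°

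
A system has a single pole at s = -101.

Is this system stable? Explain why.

Pole at s = -101 is in the left half-plane. Stable.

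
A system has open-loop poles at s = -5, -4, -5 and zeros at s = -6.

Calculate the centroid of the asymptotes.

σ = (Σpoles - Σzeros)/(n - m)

σ = (Σpoles - Σzeros)/(n - m) = (-14 - (-6))/(3 - 1) = -8/2 = -4.0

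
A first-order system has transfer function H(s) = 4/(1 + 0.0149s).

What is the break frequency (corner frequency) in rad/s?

Corner frequency = 1/τ = 1/0.0149 = 67.114 rad/s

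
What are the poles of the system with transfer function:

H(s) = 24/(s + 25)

Pole is where denominator = 0: s + 25 = 0, so s = -25.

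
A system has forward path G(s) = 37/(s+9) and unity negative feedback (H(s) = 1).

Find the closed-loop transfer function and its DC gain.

T(s) = G/(1+GH) = [37/(s+9)] / [1 + 37/(s+9)] = 37/(s+9+37) = 37/(s+46). DC gain = 37/46 = 0.8043.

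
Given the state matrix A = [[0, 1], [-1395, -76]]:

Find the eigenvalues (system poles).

det(A - λI) = λ² - (-76)λ + 1395 = (λ - (-45))(λ - (-31)). Eigenvalues: -45, -31.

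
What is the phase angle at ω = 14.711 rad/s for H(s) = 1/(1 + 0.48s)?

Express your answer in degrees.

Phase = -arctan(ωτ) = -arctan(14.711 × 0.48) = -81.9°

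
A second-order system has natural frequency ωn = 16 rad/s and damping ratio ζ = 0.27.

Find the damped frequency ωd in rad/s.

ωd = ωn√(1 - ζ²) = 16√(1 - 0.27²) = 15.41 rad/s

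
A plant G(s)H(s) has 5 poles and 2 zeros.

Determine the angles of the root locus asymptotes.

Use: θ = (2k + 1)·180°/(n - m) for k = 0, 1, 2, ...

n - m = 5 - 2 = 3. Angles: θk = (2k + 1)·180°/3 = 60°, 180°, 300°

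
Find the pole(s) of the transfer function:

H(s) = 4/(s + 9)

Pole is where denominator = 0: s + 9 = 0, so s = -9.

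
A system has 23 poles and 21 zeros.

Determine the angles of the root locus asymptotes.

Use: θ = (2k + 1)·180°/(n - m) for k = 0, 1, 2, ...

n - m = 23 - 21 = 2. Angles: θk = (2k + 1)·180°/2 = 90°, 270°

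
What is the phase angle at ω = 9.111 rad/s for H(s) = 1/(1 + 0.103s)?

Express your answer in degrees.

Phase = -arctan(ωτ) = -arctan(9.111 × 0.103) = -43.2°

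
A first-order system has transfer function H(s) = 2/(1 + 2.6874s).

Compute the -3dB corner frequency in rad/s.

Corner frequency = 1/τ = 1/2.6874 = 0.372 rad/s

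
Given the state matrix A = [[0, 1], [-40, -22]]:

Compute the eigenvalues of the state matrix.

det(A - λI) = λ² - (-22)λ + 40 = (λ - (-20))(λ - (-2)). Eigenvalues: -20, -2.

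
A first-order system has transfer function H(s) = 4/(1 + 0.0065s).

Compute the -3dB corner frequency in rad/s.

Corner frequency = 1/τ = 1/0.0065 = 153.846 rad/s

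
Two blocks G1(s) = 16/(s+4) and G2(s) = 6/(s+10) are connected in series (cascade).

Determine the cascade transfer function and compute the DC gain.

Series: multiply transfer functions. G_eq = 16/(s+4) × 6/(s+10) = 96/((s+4)(s+10)). DC gain = 96/(4×10) = 2.4.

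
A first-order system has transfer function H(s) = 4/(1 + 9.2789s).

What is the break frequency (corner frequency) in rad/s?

Corner frequency = 1/τ = 1/9.2789 = 0.108 rad/s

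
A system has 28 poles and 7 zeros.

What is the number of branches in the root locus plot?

Root locus has n branches where n = number of poles = 28.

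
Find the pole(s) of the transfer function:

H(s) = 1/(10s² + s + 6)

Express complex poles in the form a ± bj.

Discriminant = 1² - 4×10×6 = 1 - 240 = -239 < 0, so the poles are a complex conjugate pair s = (-1 ± j√239)/(2×10). Real part = -1/(2×10) = -1/20 = -0.05; imaginary part = ±√239/(2×10) ≈ 0.7730. Poles: s = -0.05 ± 0.7730j.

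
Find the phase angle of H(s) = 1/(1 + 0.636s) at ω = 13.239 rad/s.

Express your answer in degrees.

Phase = -arctan(ωτ) = -arctan(13.239 × 0.636) = -83.2°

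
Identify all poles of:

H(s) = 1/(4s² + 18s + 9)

Discriminant = 18² - 4×4×9 = 324 - 144 = 180 > 0, so two distinct real poles. Using quadratic formula: s = (-18 ± √180)/(2×4) = (-18 ± √180)/8, with √180 ≈ 13.4164. s₁ ≈ -0.5729, s₂ ≈ -3.9271. Poles: s₁ = -0.5729, s₂ = -3.9271.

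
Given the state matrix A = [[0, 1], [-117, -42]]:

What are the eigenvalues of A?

det(A - λI) = λ² - (-42)λ + 117 = (λ - (-3))(λ - (-39)). Eigenvalues: -3, -39.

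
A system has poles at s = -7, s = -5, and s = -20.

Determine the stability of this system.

All poles are in the left half-plane. System is stable.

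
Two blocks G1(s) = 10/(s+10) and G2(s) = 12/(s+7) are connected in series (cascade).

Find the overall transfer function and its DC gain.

Series: multiply transfer functions. G_eq = 10/(s+10) × 12/(s+7) = 120/((s+10)(s+7)). DC gain = 120/(10×7) = 1.7143.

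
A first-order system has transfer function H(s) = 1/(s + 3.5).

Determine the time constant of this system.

For H(s) = 1/(s + 1/τ), the pole is at -1/τ = -3.5, so τ = 1/3.5 = 0.2857 s.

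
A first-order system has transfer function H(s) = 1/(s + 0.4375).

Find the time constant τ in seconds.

For H(s) = 1/(s + 1/τ), the pole is at -1/τ = -0.4375, so τ = 1/0.4375 = 2.2857 s.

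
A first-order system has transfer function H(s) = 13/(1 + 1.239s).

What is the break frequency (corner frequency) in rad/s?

Corner frequency = 1/τ = 1/1.239 = 0.807 rad/s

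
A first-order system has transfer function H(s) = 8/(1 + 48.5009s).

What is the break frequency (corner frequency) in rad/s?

Corner frequency = 1/τ = 1/48.5009 = 0.021 rad/s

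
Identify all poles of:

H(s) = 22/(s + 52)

Pole is where denominator = 0: s + 52 = 0, so s = -52.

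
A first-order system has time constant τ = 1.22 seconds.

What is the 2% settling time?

For first-order system, 2% settling time ≈ 4τ = 4 × 1.22 = 4.88 s.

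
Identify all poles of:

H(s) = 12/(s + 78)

Pole is where denominator = 0: s + 78 = 0, so s = -78.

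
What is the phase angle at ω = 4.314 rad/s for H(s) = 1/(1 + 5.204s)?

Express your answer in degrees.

Phase = -arctan(ωτ) = -arctan(4.314 × 5.204) = -87.4°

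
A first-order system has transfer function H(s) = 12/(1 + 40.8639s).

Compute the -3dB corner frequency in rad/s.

Corner frequency = 1/τ = 1/40.8639 = 0.024 rad/s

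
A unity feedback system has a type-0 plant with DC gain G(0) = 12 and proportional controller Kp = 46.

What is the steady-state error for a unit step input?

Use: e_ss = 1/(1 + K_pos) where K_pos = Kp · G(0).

K_pos = Kp · G(0) = 46 × 12 = 552. e_ss = 1/(1 + 552) = 0.0018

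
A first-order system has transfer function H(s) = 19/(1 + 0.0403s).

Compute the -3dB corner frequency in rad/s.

Corner frequency = 1/τ = 1/0.0403 = 24.814 rad/s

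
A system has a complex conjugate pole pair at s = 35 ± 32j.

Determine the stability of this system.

Real part of poles is 35 (> 0, right half-plane). Unstable.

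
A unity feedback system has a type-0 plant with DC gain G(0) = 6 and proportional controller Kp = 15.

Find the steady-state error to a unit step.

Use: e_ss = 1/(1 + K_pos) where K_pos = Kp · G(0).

K_pos = Kp · G(0) = 15 × 6 = 90. e_ss = 1/(1 + 90) = 0.0110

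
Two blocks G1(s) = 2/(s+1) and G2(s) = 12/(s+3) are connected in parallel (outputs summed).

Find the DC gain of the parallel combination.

Parallel: G_eq = G1 + G2. DC gain = G1(0) + G2(0) = 2/1 + 12/3 = 2 + 4 = 6.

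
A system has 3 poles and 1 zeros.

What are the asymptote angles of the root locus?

n - m = 3 - 1 = 2. Angles: θk = (2k + 1)·180°/2 = 90°, 270°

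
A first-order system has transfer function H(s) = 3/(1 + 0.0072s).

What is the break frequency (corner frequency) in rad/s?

Corner frequency = 1/τ = 1/0.0072 = 138.889 rad/s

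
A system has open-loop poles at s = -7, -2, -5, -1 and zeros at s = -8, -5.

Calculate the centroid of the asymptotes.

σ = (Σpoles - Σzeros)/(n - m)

σ = (Σpoles - Σzeros)/(n - m) = (-15 - (-13))/(4 - 2) = -2/2 = -1.0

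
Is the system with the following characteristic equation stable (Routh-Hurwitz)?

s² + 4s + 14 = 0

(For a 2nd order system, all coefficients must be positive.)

Coefficients: 1, 4, 14. All positive, so system is stable.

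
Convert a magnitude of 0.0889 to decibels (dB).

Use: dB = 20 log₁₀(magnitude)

dB = 20 log₁₀(0.0889) = -21.0 dB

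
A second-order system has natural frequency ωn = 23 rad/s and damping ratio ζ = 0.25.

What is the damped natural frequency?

ωd = ωn√(1 - ζ²) = 23√(1 - 0.25²) = 22.27 rad/s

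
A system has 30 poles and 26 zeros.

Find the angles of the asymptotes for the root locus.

n - m = 30 - 26 = 4. Angles: θk = (2k + 1)·180°/4 = 45°, 135°, 225°, 315°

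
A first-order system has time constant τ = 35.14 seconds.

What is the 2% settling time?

For first-order system, 2% settling time ≈ 4τ = 4 × 35.14 = 140.56 s.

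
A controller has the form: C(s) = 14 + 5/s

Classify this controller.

This is a Proportional-Integral (PI) controller.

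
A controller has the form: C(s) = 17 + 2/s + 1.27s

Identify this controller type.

This is a Proportional-Integral-Derivative (PID) controller.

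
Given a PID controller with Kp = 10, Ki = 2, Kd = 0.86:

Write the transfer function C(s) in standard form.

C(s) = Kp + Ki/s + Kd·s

Substituting values: C(s) = 10 + 2/s + 0.86s = (0.86s² + 10s + 2)/s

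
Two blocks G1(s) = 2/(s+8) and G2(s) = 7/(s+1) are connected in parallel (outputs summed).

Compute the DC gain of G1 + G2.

Parallel: G_eq = G1 + G2. DC gain = G1(0) + G2(0) = 2/8 + 7/1 = 0.25 + 7 = 7.25.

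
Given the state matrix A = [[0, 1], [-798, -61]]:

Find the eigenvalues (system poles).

det(A - λI) = λ² - (-61)λ + 798 = (λ - (-42))(λ - (-19)). Eigenvalues: -42, -19.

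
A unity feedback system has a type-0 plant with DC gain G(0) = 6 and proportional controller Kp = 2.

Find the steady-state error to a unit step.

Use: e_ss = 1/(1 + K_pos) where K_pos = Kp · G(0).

K_pos = Kp · G(0) = 2 × 6 = 12. e_ss = 1/(1 + 12) = 0.0769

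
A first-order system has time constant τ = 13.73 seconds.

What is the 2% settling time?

For first-order system, 2% settling time ≈ 4τ = 4 × 13.73 = 54.92 s.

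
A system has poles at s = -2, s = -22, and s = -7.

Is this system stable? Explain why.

All poles are in the left half-plane. System is stable.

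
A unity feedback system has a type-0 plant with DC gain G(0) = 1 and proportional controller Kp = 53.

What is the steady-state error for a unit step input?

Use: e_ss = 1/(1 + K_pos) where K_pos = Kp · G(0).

K_pos = Kp · G(0) = 53 × 1 = 53. e_ss = 1/(1 + 53) = 0.0185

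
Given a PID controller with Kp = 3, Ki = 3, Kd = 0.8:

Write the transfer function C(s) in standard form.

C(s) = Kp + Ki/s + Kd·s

Substituting values: C(s) = 3 + 3/s + 0.8s = (0.8s² + 3s + 3)/s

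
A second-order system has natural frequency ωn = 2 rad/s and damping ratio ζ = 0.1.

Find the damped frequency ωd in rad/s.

ωd = ωn√(1 - ζ²) = 2√(1 - 0.1²) = 1.99 rad/s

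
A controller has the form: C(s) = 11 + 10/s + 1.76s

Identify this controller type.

This is a Proportional-Integral-Derivative (PID) controller.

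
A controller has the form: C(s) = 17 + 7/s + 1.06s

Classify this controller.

This is a Proportional-Integral-Derivative (PID) controller.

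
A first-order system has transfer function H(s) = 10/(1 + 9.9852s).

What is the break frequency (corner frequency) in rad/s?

Corner frequency = 1/τ = 1/9.9852 = 0.1 rad/s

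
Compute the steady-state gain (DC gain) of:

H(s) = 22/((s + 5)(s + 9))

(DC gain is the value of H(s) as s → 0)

DC gain = H(0) = 22/(5 × 9) = 22/45 = 0.4889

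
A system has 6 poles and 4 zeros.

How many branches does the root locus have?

Root locus has n branches where n = number of poles = 6.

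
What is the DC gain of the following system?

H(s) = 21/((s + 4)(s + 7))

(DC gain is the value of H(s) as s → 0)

DC gain = H(0) = 21/(4 × 7) = 21/28 = 0.75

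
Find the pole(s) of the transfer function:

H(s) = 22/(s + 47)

Pole is where denominator = 0: s + 47 = 0, so s = -47.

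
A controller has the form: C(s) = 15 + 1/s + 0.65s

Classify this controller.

This is a Proportional-Integral-Derivative (PID) controller.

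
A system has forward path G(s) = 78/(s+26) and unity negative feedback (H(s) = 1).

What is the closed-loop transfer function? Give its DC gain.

T(s) = G/(1+GH) = [78/(s+26)] / [1 + 78/(s+26)] = 78/(s+26+78) = 78/(s+104). DC gain = 78/104 = 0.75.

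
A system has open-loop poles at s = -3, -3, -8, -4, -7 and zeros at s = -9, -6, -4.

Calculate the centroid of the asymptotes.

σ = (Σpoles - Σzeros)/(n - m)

σ = (Σpoles - Σzeros)/(n - m) = (-25 - (-19))/(5 - 3) = -6/2 = -3.0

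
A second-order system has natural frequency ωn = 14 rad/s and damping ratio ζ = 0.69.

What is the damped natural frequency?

ωd = ωn√(1 - ζ²) = 14√(1 - 0.69²) = 10.13 rad/s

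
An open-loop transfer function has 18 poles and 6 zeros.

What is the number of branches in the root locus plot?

Root locus has n branches where n = number of poles = 18.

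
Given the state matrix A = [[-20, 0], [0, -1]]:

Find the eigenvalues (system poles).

For diagonal matrix, eigenvalues are diagonal entries: λ₁ = -20, λ₂ = -1.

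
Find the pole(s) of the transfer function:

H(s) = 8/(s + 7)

Pole is where denominator = 0: s + 7 = 0, so s = -7.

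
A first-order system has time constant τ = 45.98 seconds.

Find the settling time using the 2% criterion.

For first-order system, 2% settling time ≈ 4τ = 4 × 45.98 = 183.92 s.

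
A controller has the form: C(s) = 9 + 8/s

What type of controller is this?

This is a Proportional-Integral (PI) controller.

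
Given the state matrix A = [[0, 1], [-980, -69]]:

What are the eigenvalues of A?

det(A - λI) = λ² - (-69)λ + 980 = (λ - (-20))(λ - (-49)). Eigenvalues: -20, -49.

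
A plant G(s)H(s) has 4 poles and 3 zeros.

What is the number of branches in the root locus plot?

Root locus has n branches where n = number of poles = 4.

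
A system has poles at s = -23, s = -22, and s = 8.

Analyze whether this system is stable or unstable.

Pole(s) at s = 8 are not in the left half-plane. System is unstable.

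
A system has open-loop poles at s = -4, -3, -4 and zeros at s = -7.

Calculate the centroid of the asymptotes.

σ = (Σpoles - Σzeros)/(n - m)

σ = (Σpoles - Σzeros)/(n - m) = (-11 - (-7))/(3 - 1) = -4/2 = -2.0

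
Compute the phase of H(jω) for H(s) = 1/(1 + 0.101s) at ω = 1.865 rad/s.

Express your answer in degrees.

Phase = -arctan(ωτ) = -arctan(1.865 × 0.101) = -10.7°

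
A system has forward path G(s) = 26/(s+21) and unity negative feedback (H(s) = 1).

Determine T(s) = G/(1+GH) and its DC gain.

T(s) = G/(1+GH) = [26/(s+21)] / [1 + 26/(s+21)] = 26/(s+21+26) = 26/(s+47). DC gain = 26/47 = 0.5532.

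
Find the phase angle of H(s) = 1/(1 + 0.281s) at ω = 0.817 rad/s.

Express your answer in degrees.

Phase = -arctan(ωτ) = -arctan(0.817 × 0.281) = -12.9°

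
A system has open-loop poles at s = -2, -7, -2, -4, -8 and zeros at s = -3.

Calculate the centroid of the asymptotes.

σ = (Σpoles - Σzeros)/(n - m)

σ = (Σpoles - Σzeros)/(n - m) = (-23 - (-3))/(5 - 1) = -20/4 = -5.0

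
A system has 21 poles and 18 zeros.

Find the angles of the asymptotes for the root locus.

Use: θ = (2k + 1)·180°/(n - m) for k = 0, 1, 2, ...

n - m = 21 - 18 = 3. Angles: θk = (2k + 1)·180°/3 = 60°, 180°, 300°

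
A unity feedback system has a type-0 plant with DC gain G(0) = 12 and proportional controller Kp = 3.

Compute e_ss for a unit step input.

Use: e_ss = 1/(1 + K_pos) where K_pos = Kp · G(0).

K_pos = Kp · G(0) = 3 × 12 = 36. e_ss = 1/(1 + 36) = 0.0270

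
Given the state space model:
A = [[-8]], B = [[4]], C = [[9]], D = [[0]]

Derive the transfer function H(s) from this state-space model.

(sI - A)⁻¹ = 1/(s + 8). H(s) = 9 × 4/(s + 8) + 0 = 36/(s + 8).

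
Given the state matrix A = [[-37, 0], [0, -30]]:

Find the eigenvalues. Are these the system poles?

For diagonal matrix, eigenvalues are diagonal entries: λ₁ = -37, λ₂ = -30. Eigenvalues of A = system poles.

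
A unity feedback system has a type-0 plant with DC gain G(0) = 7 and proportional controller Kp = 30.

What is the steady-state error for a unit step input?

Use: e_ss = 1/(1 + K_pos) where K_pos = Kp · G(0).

K_pos = Kp · G(0) = 30 × 7 = 210. e_ss = 1/(1 + 210) = 0.0047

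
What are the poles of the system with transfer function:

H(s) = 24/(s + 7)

Pole is where denominator = 0: s + 7 = 0, so s = -7.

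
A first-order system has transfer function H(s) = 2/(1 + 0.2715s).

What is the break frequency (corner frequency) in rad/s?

Corner frequency = 1/τ = 1/0.2715 = 3.683 rad/s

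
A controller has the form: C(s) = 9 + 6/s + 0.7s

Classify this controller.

This is a Proportional-Integral-Derivative (PID) controller.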